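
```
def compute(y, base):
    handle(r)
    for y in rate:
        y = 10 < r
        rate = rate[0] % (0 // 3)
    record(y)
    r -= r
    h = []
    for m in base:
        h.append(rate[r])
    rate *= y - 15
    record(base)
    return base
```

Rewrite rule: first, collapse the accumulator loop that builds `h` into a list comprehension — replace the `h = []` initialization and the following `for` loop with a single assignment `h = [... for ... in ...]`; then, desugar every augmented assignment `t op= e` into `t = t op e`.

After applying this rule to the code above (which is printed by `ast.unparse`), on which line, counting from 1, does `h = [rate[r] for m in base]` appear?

8

Transformed code:
def compute(y, base):
    handle(r)
    for y in rate:
        y = 10 < r
        rate = rate[0] % (0 // 3)
    record(y)
    r = r - r
    h = [rate[r] for m in base]
    rate = rate * (y - 15)
    record(base)
    return base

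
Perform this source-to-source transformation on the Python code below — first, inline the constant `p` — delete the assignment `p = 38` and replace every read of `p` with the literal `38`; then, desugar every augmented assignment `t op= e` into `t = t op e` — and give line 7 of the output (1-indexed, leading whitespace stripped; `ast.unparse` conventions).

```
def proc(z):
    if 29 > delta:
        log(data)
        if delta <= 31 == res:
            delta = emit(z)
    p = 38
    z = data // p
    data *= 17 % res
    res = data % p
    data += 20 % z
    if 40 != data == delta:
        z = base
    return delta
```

data = data * (17 % res)

Transformed code:
def proc(z):
    if 29 > delta:
        log(data)
        if delta <= 31 == res:
            delta = emit(z)
    z = data // 38
    data = data * (17 % res)
    res = data % 38
    data = data + 20 % z
    if 40 != data == delta:
        z = base
    return delta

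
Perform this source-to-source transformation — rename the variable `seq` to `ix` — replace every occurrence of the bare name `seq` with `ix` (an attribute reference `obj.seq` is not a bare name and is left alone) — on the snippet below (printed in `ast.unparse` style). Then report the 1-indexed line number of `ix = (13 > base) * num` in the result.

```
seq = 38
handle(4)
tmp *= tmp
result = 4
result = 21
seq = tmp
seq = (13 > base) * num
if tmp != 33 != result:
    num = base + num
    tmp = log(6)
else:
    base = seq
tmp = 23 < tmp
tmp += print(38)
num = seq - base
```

Transformed code:
ix = 38
handle(4)
tmp *= tmp
result = 4
result = 21
ix = tmp
ix = (13 > base) * num
if tmp != 33 != result:
    num = base + num
    tmp = log(6)
else:
    base = ix
tmp = 23 < tmp
tmp += print(38)
num = ix - base

7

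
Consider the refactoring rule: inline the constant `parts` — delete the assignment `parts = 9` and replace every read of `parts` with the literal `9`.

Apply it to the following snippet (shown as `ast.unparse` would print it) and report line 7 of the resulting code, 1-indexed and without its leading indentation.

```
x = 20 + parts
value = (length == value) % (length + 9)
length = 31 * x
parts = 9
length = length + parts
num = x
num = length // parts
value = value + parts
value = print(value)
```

Transformed code:
x = 20 + 9
value = (length == value) % (length + 9)
length = 31 * x
length = length + 9
num = x
num = length // 9
value = value + 9
value = print(value)

value = value + 9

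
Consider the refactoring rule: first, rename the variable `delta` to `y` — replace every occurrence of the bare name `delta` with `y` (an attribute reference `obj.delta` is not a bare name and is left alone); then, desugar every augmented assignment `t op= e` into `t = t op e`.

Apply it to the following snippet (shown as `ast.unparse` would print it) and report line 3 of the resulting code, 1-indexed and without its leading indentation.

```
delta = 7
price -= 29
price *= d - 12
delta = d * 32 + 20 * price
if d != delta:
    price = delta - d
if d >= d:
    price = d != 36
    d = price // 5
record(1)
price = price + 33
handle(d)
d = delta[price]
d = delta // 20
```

price = price * (d - 12)

Transformed code:
y = 7
price = price - 29
price = price * (d - 12)
y = d * 32 + 20 * price
if d != y:
    price = y - d
if d >= d:
    price = d != 36
    d = price // 5
record(1)
price = price + 33
handle(d)
d = y[price]
d = y // 20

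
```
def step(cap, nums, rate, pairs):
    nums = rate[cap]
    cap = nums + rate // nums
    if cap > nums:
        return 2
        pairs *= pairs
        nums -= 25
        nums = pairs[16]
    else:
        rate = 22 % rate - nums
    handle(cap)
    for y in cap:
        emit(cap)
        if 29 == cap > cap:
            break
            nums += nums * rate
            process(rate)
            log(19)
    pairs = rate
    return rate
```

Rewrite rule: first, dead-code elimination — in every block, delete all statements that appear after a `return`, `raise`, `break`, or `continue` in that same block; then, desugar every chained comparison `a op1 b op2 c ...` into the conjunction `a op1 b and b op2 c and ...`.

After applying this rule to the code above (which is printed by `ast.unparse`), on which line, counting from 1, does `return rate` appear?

Transformed code:
def step(cap, nums, rate, pairs):
    nums = rate[cap]
    cap = nums + rate // nums
    if cap > nums:
        return 2
    else:
        rate = 22 % rate - nums
    handle(cap)
    for y in cap:
        emit(cap)
        if 29 == cap and cap > cap:
            break
    pairs = rate
    return rate

14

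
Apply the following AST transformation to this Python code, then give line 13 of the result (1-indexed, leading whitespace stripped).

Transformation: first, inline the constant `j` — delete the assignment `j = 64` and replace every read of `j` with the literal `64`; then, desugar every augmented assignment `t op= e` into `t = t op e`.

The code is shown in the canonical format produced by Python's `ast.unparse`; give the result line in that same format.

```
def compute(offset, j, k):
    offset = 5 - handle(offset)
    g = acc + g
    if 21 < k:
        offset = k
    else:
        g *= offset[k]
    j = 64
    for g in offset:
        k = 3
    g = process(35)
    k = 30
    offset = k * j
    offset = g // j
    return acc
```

offset = g // 64

Transformed code:
def compute(offset, j, k):
    offset = 5 - handle(offset)
    g = acc + g
    if 21 < k:
        offset = k
    else:
        g = g * offset[k]
    for g in offset:
        k = 3
    g = process(35)
    k = 30
    offset = k * 64
    offset = g // 64
    return acc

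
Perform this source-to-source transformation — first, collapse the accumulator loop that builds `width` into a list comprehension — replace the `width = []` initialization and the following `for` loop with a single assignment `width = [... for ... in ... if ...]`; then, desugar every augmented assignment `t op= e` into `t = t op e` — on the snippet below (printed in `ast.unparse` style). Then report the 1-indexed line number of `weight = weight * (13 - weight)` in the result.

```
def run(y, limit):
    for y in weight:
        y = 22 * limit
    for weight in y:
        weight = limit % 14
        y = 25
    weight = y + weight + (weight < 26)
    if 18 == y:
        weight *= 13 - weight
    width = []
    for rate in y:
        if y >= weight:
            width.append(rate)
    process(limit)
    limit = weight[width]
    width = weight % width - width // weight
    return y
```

Transformed code:
def run(y, limit):
    for y in weight:
        y = 22 * limit
    for weight in y:
        weight = limit % 14
        y = 25
    weight = y + weight + (weight < 26)
    if 18 == y:
        weight = weight * (13 - weight)
    width = [rate for rate in y if y >= weight]
    process(limit)
    limit = weight[width]
    width = weight % width - width // weight
    return y

9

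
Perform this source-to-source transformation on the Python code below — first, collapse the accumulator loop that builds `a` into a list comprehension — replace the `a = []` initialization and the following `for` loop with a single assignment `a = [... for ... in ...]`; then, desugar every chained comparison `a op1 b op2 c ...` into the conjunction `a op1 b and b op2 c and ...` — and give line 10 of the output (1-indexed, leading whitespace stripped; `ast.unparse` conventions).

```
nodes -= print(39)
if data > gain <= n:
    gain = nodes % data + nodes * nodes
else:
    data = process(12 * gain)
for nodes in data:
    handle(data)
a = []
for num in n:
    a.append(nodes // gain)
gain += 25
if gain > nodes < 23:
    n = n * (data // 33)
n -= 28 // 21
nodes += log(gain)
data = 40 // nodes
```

if gain > nodes and nodes < 23:

Transformed code:
nodes -= print(39)
if data > gain and gain <= n:
    gain = nodes % data + nodes * nodes
else:
    data = process(12 * gain)
for nodes in data:
    handle(data)
a = [nodes // gain for num in n]
gain += 25
if gain > nodes and nodes < 23:
    n = n * (data // 33)
n -= 28 // 21
nodes += log(gain)
data = 40 // nodes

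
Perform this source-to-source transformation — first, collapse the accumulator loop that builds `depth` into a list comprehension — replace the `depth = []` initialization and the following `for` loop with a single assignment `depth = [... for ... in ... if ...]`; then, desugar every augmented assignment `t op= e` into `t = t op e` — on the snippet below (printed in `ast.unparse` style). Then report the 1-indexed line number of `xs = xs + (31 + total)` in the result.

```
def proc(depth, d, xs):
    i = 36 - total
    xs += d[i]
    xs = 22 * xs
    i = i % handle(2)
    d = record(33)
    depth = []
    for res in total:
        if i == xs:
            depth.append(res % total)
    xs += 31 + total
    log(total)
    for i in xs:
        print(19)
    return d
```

8

Transformed code:
def proc(depth, d, xs):
    i = 36 - total
    xs = xs + d[i]
    xs = 22 * xs
    i = i % handle(2)
    d = record(33)
    depth = [res % total for res in total if i == xs]
    xs = xs + (31 + total)
    log(total)
    for i in xs:
        print(19)
    return d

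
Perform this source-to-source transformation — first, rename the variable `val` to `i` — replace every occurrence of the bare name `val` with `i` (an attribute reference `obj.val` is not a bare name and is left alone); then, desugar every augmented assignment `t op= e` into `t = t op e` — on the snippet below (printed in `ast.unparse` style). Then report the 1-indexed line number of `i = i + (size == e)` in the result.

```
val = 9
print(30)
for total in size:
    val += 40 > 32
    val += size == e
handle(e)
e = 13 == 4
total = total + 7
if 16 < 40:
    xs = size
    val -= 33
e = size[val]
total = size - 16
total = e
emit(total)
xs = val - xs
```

5

Transformed code:
i = 9
print(30)
for total in size:
    i = i + (40 > 32)
    i = i + (size == e)
handle(e)
e = 13 == 4
total = total + 7
if 16 < 40:
    xs = size
    i = i - 33
e = size[i]
total = size - 16
total = e
emit(total)
xs = i - xs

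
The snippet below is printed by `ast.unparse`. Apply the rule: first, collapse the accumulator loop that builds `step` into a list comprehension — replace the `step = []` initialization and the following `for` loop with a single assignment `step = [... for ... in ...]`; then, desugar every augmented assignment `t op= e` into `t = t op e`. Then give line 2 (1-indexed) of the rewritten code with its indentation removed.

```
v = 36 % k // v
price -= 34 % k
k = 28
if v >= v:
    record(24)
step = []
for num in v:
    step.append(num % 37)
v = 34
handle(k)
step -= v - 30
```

price = price - 34 % k

Transformed code:
v = 36 % k // v
price = price - 34 % k
k = 28
if v >= v:
    record(24)
step = [num % 37 for num in v]
v = 34
handle(k)
step = step - (v - 30)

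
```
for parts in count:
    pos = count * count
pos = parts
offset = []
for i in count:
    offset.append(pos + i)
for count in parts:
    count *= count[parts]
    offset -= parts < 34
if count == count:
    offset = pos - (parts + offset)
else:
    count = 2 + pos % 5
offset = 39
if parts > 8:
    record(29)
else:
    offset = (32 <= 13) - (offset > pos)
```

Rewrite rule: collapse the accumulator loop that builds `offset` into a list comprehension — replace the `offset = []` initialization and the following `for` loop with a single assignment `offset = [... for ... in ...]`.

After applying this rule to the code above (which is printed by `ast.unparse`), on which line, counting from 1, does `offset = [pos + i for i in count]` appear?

Transformed code:
for parts in count:
    pos = count * count
pos = parts
offset = [pos + i for i in count]
for count in parts:
    count *= count[parts]
    offset -= parts < 34
if count == count:
    offset = pos - (parts + offset)
else:
    count = 2 + pos % 5
offset = 39
if parts > 8:
    record(29)
else:
    offset = (32 <= 13) - (offset > pos)

4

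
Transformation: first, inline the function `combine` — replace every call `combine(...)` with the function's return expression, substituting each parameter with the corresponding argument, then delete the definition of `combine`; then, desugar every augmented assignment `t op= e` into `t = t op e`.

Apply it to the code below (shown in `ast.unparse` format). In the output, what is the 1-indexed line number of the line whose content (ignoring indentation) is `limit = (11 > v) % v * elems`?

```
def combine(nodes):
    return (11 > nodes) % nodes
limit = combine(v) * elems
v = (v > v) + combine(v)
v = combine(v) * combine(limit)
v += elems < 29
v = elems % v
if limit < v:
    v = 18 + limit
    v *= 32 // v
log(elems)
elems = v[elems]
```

Transformed code:
limit = (11 > v) % v * elems
v = (v > v) + (11 > v) % v
v = (11 > v) % v * ((11 > limit) % limit)
v = v + (elems < 29)
v = elems % v
if limit < v:
    v = 18 + limit
    v = v * (32 // v)
log(elems)
elems = v[elems]

1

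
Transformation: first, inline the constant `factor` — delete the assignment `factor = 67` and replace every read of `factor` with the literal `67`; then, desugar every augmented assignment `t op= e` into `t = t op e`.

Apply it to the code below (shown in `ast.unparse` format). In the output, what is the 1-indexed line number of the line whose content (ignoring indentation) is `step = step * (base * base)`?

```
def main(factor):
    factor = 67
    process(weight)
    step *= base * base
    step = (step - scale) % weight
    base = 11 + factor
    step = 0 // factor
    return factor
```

3

Transformed code:
def main(factor):
    process(weight)
    step = step * (base * base)
    step = (step - scale) % weight
    base = 11 + 67
    step = 0 // 67
    return 67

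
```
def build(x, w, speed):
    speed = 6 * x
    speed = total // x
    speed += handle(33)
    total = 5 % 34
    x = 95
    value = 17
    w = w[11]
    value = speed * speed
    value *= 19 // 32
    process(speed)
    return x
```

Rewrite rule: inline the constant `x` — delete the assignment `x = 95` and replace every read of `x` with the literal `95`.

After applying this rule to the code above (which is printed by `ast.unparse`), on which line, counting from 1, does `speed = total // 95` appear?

Transformed code:
def build(x, w, speed):
    speed = 6 * 95
    speed = total // 95
    speed += handle(33)
    total = 5 % 34
    value = 17
    w = w[11]
    value = speed * speed
    value *= 19 // 32
    process(speed)
    return 95

3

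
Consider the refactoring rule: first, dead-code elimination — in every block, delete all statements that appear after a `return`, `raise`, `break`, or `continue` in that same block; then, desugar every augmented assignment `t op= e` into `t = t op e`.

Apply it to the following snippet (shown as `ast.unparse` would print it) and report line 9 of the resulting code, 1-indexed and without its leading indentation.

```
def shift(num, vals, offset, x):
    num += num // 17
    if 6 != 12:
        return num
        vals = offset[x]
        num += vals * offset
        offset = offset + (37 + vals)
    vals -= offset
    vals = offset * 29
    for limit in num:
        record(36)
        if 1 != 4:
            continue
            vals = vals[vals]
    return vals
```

Transformed code:
def shift(num, vals, offset, x):
    num = num + num // 17
    if 6 != 12:
        return num
    vals = vals - offset
    vals = offset * 29
    for limit in num:
        record(36)
        if 1 != 4:
            continue
    return vals

if 1 != 4:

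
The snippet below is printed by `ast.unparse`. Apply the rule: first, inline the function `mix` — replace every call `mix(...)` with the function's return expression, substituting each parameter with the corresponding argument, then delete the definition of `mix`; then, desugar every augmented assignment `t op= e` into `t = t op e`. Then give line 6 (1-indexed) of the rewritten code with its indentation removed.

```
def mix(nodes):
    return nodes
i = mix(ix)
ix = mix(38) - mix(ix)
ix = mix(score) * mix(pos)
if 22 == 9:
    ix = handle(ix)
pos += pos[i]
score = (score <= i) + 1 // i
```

Transformed code:
i = ix
ix = 38 - ix
ix = score * pos
if 22 == 9:
    ix = handle(ix)
pos = pos + pos[i]
score = (score <= i) + 1 // i

pos = pos + pos[i]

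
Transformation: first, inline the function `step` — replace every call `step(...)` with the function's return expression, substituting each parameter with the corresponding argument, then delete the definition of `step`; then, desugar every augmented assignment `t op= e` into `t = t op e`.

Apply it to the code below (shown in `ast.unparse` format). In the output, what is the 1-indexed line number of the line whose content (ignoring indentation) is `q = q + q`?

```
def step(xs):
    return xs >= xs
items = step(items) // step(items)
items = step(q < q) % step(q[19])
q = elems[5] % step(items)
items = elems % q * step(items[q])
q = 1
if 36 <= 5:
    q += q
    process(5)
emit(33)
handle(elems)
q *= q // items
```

Transformed code:
items = (items >= items) // (items >= items)
items = ((q < q) >= (q < q)) % (q[19] >= q[19])
q = elems[5] % (items >= items)
items = elems % q * (items[q] >= items[q])
q = 1
if 36 <= 5:
    q = q + q
    process(5)
emit(33)
handle(elems)
q = q * (q // items)

7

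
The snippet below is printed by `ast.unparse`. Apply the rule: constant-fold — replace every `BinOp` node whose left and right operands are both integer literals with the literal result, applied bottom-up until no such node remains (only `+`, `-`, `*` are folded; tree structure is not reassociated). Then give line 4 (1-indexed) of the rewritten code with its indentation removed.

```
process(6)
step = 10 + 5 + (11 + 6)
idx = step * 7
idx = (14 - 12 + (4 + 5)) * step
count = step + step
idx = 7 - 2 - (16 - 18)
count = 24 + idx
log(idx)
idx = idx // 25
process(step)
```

idx = 11 * step

Transformed code:
process(6)
step = 32
idx = step * 7
idx = 11 * step
count = step + step
idx = 7
count = 24 + idx
log(idx)
idx = idx // 25
process(step)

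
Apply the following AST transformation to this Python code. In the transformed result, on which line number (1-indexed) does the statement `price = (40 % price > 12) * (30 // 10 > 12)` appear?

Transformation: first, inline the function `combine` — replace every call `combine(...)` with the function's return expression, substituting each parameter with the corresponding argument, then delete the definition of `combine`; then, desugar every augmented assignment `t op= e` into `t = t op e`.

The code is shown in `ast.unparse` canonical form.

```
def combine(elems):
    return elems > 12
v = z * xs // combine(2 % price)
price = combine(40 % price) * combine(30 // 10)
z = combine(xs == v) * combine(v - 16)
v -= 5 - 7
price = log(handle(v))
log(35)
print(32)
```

Transformed code:
v = z * xs // (2 % price > 12)
price = (40 % price > 12) * (30 // 10 > 12)
z = ((xs == v) > 12) * (v - 16 > 12)
v = v - (5 - 7)
price = log(handle(v))
log(35)
print(32)

2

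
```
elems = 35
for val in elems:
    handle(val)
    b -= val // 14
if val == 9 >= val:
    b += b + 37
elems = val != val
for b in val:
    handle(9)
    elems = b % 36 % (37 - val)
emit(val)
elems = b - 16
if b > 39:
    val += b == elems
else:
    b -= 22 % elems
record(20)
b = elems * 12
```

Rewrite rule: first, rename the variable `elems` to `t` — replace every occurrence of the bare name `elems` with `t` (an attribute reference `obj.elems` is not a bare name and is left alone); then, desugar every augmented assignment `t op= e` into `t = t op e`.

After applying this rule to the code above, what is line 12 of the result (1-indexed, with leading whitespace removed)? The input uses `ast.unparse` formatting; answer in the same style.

Transformed code:
t = 35
for val in t:
    handle(val)
    b = b - val // 14
if val == 9 >= val:
    b = b + (b + 37)
t = val != val
for b in val:
    handle(9)
    t = b % 36 % (37 - val)
emit(val)
t = b - 16
if b > 39:
    val = val + (b == t)
else:
    b = b - 22 % t
record(20)
b = t * 12

t = b - 16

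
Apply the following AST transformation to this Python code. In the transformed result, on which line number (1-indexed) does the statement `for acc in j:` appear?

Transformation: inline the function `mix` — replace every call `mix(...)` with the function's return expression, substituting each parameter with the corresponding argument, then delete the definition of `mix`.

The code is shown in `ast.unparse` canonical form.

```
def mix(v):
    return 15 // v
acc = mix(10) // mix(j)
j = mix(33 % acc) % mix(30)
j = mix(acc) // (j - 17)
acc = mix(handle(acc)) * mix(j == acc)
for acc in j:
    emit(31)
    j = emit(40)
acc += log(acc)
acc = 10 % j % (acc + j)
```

5

Transformed code:
acc = 15 // 10 // (15 // j)
j = 15 // (33 % acc) % (15 // 30)
j = 15 // acc // (j - 17)
acc = 15 // handle(acc) * (15 // (j == acc))
for acc in j:
    emit(31)
    j = emit(40)
acc += log(acc)
acc = 10 % j % (acc + j)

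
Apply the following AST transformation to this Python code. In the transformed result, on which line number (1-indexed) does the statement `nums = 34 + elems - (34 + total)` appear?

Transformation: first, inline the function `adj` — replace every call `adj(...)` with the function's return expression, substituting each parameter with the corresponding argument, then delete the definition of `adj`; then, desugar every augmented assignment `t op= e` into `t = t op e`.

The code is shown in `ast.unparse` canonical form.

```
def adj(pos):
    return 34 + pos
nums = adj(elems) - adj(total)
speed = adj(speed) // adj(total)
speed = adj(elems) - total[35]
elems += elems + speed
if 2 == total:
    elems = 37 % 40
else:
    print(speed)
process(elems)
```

1

Transformed code:
nums = 34 + elems - (34 + total)
speed = (34 + speed) // (34 + total)
speed = 34 + elems - total[35]
elems = elems + (elems + speed)
if 2 == total:
    elems = 37 % 40
else:
    print(speed)
process(elems)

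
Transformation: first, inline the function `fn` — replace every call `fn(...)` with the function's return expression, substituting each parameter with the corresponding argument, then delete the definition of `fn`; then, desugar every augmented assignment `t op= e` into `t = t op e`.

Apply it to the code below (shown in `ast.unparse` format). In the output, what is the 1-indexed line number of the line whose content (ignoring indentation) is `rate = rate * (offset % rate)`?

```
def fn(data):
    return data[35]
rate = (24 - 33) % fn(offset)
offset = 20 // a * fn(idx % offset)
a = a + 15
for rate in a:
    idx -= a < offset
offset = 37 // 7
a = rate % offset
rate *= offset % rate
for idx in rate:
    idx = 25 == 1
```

Transformed code:
rate = (24 - 33) % offset[35]
offset = 20 // a * (idx % offset)[35]
a = a + 15
for rate in a:
    idx = idx - (a < offset)
offset = 37 // 7
a = rate % offset
rate = rate * (offset % rate)
for idx in rate:
    idx = 25 == 1

8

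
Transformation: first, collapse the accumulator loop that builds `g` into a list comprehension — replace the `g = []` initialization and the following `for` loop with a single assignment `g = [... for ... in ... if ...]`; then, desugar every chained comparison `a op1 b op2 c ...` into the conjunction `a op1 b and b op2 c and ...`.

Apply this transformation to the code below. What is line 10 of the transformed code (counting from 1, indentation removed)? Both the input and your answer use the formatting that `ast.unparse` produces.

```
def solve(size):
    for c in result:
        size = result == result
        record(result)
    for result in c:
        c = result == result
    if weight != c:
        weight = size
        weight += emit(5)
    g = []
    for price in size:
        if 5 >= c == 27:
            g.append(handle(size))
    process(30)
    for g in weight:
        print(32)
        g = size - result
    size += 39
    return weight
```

Transformed code:
def solve(size):
    for c in result:
        size = result == result
        record(result)
    for result in c:
        c = result == result
    if weight != c:
        weight = size
        weight += emit(5)
    g = [handle(size) for price in size if 5 >= c and c == 27]
    process(30)
    for g in weight:
        print(32)
        g = size - result
    size += 39
    return weight

g = [handle(size) for price in size if 5 >= c and c == 27]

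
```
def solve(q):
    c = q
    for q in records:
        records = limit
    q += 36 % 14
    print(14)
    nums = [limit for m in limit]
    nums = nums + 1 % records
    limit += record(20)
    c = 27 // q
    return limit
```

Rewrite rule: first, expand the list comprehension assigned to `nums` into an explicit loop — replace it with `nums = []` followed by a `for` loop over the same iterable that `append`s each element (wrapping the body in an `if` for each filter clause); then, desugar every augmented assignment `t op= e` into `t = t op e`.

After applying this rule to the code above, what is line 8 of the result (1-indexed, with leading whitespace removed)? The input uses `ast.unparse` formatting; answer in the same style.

Transformed code:
def solve(q):
    c = q
    for q in records:
        records = limit
    q = q + 36 % 14
    print(14)
    nums = []
    for m in limit:
        nums.append(limit)
    nums = nums + 1 % records
    limit = limit + record(20)
    c = 27 // q
    return limit

for m in limit:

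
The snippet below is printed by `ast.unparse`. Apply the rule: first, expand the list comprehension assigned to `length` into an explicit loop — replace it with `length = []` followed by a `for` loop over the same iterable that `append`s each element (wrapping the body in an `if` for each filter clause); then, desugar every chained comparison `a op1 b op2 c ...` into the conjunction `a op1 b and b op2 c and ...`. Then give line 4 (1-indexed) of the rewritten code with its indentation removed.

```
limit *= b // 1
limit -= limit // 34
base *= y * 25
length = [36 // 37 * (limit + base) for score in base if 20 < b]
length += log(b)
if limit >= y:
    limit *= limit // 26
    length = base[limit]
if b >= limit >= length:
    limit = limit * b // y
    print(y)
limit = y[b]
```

Transformed code:
limit *= b // 1
limit -= limit // 34
base *= y * 25
length = []
for score in base:
    if 20 < b:
        length.append(36 // 37 * (limit + base))
length += log(b)
if limit >= y:
    limit *= limit // 26
    length = base[limit]
if b >= limit and limit >= length:
    limit = limit * b // y
    print(y)
limit = y[b]

length = []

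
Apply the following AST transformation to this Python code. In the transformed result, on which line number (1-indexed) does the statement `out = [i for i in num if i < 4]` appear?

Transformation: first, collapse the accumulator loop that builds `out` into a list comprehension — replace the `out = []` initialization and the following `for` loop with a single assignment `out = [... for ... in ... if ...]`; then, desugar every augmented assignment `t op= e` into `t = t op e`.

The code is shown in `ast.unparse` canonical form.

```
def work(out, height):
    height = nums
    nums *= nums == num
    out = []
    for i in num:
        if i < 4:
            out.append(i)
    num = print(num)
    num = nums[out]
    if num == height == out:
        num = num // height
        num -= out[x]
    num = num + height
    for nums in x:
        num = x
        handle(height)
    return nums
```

Transformed code:
def work(out, height):
    height = nums
    nums = nums * (nums == num)
    out = [i for i in num if i < 4]
    num = print(num)
    num = nums[out]
    if num == height == out:
        num = num // height
        num = num - out[x]
    num = num + height
    for nums in x:
        num = x
        handle(height)
    return nums

4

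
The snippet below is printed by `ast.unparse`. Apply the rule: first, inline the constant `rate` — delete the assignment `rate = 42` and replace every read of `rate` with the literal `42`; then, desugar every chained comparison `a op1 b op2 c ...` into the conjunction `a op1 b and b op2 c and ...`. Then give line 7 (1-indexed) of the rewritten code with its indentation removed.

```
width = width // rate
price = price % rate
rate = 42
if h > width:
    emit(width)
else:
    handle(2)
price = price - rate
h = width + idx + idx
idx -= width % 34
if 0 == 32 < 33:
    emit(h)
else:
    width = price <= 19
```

Transformed code:
width = width // 42
price = price % 42
if h > width:
    emit(width)
else:
    handle(2)
price = price - 42
h = width + idx + idx
idx -= width % 34
if 0 == 32 and 32 < 33:
    emit(h)
else:
    width = price <= 19

price = price - 42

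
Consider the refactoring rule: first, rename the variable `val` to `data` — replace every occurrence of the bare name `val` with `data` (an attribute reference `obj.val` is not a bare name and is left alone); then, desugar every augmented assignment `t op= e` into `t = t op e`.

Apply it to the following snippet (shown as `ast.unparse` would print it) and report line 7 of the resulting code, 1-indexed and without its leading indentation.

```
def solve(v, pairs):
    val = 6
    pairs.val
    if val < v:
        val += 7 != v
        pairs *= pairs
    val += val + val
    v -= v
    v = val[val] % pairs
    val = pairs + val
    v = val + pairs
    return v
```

data = data + (data + data)

Transformed code:
def solve(v, pairs):
    data = 6
    pairs.val
    if data < v:
        data = data + (7 != v)
        pairs = pairs * pairs
    data = data + (data + data)
    v = v - v
    v = data[data] % pairs
    data = pairs + data
    v = data + pairs
    return v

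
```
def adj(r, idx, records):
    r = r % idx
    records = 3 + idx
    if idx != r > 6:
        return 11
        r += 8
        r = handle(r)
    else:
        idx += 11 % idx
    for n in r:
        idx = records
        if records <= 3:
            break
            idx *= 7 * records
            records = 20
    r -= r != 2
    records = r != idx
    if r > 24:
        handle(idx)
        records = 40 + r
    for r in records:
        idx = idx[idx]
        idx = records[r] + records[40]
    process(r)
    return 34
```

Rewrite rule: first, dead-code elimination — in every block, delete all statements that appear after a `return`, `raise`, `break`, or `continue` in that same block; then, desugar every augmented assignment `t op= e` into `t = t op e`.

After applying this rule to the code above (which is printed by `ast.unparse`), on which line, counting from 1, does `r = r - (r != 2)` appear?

12

Transformed code:
def adj(r, idx, records):
    r = r % idx
    records = 3 + idx
    if idx != r > 6:
        return 11
    else:
        idx = idx + 11 % idx
    for n in r:
        idx = records
        if records <= 3:
            break
    r = r - (r != 2)
    records = r != idx
    if r > 24:
        handle(idx)
        records = 40 + r
    for r in records:
        idx = idx[idx]
        idx = records[r] + records[40]
    process(r)
    return 34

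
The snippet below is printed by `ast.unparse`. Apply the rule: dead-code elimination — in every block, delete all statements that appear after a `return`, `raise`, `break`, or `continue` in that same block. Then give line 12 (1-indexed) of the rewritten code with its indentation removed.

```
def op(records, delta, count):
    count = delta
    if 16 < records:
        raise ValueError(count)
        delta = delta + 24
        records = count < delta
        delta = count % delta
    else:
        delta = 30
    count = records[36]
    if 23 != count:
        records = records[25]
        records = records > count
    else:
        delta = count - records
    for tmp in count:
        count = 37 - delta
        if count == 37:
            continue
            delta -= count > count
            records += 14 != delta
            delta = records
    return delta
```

Transformed code:
def op(records, delta, count):
    count = delta
    if 16 < records:
        raise ValueError(count)
    else:
        delta = 30
    count = records[36]
    if 23 != count:
        records = records[25]
        records = records > count
    else:
        delta = count - records
    for tmp in count:
        count = 37 - delta
        if count == 37:
            continue
    return delta

delta = count - records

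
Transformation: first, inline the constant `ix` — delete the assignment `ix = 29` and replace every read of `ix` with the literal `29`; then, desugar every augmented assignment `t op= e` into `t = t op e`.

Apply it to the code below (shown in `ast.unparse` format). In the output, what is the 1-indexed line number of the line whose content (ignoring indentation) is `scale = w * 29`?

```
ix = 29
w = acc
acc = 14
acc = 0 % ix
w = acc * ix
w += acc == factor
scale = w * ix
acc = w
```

6

Transformed code:
w = acc
acc = 14
acc = 0 % 29
w = acc * 29
w = w + (acc == factor)
scale = w * 29
acc = w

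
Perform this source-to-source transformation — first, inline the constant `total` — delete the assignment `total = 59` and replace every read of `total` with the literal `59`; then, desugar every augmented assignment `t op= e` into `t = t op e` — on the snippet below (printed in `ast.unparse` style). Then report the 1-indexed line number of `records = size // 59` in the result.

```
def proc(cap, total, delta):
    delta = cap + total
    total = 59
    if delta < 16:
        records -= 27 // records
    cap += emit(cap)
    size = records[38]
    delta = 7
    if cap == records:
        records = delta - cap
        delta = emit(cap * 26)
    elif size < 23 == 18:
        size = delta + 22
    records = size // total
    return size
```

Transformed code:
def proc(cap, total, delta):
    delta = cap + 59
    if delta < 16:
        records = records - 27 // records
    cap = cap + emit(cap)
    size = records[38]
    delta = 7
    if cap == records:
        records = delta - cap
        delta = emit(cap * 26)
    elif size < 23 == 18:
        size = delta + 22
    records = size // 59
    return size

13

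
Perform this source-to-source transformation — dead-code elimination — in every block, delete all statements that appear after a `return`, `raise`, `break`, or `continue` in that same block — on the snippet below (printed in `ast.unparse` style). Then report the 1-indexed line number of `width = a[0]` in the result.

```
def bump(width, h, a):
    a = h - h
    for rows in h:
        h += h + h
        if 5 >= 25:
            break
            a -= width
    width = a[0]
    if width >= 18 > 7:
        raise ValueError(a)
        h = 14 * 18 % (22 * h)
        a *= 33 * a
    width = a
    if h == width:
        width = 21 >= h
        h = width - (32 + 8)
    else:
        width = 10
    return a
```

Transformed code:
def bump(width, h, a):
    a = h - h
    for rows in h:
        h += h + h
        if 5 >= 25:
            break
    width = a[0]
    if width >= 18 > 7:
        raise ValueError(a)
    width = a
    if h == width:
        width = 21 >= h
        h = width - (32 + 8)
    else:
        width = 10
    return a

7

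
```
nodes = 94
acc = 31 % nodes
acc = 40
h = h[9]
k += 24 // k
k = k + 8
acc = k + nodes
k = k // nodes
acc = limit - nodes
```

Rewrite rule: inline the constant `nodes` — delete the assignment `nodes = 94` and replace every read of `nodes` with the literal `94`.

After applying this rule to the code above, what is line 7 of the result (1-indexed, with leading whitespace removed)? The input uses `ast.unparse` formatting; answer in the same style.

Transformed code:
acc = 31 % 94
acc = 40
h = h[9]
k += 24 // k
k = k + 8
acc = k + 94
k = k // 94
acc = limit - 94

k = k // 94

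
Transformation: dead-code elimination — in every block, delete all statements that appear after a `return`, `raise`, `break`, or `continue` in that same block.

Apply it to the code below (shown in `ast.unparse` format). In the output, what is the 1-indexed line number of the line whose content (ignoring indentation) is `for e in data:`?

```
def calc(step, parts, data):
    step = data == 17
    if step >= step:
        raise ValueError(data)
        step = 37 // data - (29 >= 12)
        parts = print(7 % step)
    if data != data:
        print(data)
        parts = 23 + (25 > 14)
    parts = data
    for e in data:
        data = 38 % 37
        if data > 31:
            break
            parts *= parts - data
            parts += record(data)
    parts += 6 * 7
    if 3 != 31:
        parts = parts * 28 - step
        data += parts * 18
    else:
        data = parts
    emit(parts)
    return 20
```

Transformed code:
def calc(step, parts, data):
    step = data == 17
    if step >= step:
        raise ValueError(data)
    if data != data:
        print(data)
        parts = 23 + (25 > 14)
    parts = data
    for e in data:
        data = 38 % 37
        if data > 31:
            break
    parts += 6 * 7
    if 3 != 31:
        parts = parts * 28 - step
        data += parts * 18
    else:
        data = parts
    emit(parts)
    return 20

9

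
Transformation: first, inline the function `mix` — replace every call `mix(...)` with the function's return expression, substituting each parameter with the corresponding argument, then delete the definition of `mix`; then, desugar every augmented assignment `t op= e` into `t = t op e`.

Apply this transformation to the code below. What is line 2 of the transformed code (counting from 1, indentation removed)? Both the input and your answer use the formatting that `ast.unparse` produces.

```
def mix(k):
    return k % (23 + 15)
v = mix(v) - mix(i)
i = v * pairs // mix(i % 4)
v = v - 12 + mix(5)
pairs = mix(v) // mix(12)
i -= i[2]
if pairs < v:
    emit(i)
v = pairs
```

Transformed code:
v = v % (23 + 15) - i % (23 + 15)
i = v * pairs // (i % 4 % (23 + 15))
v = v - 12 + 5 % (23 + 15)
pairs = v % (23 + 15) // (12 % (23 + 15))
i = i - i[2]
if pairs < v:
    emit(i)
v = pairs

i = v * pairs // (i % 4 % (23 + 15))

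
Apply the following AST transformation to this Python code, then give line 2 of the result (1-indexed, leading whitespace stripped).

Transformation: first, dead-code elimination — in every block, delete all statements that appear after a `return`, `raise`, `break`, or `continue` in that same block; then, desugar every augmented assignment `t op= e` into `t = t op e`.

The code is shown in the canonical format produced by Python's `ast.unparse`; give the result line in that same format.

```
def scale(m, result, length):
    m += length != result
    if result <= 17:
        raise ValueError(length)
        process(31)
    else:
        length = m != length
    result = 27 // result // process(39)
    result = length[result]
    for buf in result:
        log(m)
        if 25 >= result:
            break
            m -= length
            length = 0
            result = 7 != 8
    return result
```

m = m + (length != result)

Transformed code:
def scale(m, result, length):
    m = m + (length != result)
    if result <= 17:
        raise ValueError(length)
    else:
        length = m != length
    result = 27 // result // process(39)
    result = length[result]
    for buf in result:
        log(m)
        if 25 >= result:
            break
    return result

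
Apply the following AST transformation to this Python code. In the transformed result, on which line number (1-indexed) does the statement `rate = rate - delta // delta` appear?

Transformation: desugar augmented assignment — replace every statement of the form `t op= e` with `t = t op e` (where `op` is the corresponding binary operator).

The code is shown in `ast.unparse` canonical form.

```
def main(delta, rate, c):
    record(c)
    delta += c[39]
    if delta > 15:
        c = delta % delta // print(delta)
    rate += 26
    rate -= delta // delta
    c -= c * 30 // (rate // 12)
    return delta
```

7

Transformed code:
def main(delta, rate, c):
    record(c)
    delta = delta + c[39]
    if delta > 15:
        c = delta % delta // print(delta)
    rate = rate + 26
    rate = rate - delta // delta
    c = c - c * 30 // (rate // 12)
    return delta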